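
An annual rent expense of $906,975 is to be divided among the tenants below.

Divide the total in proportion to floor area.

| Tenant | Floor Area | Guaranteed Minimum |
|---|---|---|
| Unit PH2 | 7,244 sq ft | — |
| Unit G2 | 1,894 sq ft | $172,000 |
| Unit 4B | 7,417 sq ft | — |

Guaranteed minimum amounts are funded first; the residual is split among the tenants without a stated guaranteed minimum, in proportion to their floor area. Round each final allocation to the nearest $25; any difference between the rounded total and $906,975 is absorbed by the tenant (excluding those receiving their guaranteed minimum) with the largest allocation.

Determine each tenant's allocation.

Minimums first: Unit G2 $172,000. Residual $734,975.
Residual split over remaining floor area 14,661: Unit PH2 363,151.14 → $363,150; Unit 4B 371,823.86 → $371,825.

Unit PH2: $363,150 · Unit G2: $172,000 · Unit 4B: $371,825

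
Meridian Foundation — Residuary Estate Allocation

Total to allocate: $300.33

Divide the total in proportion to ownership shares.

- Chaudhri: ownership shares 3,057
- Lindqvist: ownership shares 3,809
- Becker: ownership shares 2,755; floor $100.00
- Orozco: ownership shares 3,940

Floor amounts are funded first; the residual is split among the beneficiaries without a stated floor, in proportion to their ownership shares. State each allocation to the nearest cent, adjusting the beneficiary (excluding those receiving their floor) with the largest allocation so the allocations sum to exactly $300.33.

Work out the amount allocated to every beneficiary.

Chaudhri: $56.67 | Lindqvist: $70.61 | Becker: $100.00 | Orozco: $73.05

Fund the minimums — Becker $100.00. Balance $200.33.
Balance split over remaining ownership shares 10,806: Chaudhri 56.6730 → $56.67; Lindqvist 70.6142 → $70.61; Orozco 73.0428 → $73.04.
Rounding difference +$0.01 applied to Orozco → $73.05.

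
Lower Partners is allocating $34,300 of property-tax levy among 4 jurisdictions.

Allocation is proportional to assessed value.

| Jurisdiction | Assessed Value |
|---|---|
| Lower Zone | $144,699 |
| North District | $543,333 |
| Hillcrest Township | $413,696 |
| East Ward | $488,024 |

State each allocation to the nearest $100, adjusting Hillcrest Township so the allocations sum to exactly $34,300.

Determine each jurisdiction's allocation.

Lower Zone: $3,100; North District: $11,700; Hillcrest Township: $9,000; East Ward: $10,500

Assessed value total: 1,589,752.
Unrounded shares: Lower Zone 144,699/1,589,752 × $34,300 = 3,121.98; North District 543,333/1,589,752 × $34,300 = 11,722.79; Hillcrest Township 413,696/1,589,752 × $34,300 = 8,925.78; East Ward 488,024/1,589,752 × $34,300 = 10,529.46.
Rounded to nearest $100: Lower Zone $3,100; North District $11,700; Hillcrest Township $8,900; East Ward $10,500. Sum = $34,200.
Difference $34,300 − $34,200 = +$100 applied to Hillcrest Township: Hillcrest Township becomes $9,000.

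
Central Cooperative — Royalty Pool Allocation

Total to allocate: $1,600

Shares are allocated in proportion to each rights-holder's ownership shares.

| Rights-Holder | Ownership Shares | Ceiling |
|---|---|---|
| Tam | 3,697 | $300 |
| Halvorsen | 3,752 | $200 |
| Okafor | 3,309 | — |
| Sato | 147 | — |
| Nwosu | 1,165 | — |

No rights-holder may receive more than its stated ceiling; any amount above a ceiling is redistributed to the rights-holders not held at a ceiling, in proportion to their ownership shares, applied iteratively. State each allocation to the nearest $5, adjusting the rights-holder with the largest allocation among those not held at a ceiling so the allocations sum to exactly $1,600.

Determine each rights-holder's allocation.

Combined ownership shares = 12,070.
Unconstrained shares: Tam 490.07; Halvorsen 497.37; Okafor 438.64; Sato 19.49; Nwosu 154.43.
Capped: Tam ($300), Halvorsen ($200); balance $1,100 reallocated over remaining ownership shares 4,621.
Redistributed shares: Okafor 787.69 → $790; Sato 34.99 → $35; Nwosu 277.32 → $275.

Tam: $300; Halvorsen: $200; Okafor: $790; Sato: $35; Nwosu: $275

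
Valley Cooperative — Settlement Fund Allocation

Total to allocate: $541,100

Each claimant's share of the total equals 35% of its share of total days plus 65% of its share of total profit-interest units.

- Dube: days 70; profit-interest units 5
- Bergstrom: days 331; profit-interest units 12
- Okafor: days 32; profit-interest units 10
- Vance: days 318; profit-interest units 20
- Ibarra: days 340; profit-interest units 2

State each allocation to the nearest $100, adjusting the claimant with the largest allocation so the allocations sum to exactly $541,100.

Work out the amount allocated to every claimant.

Dube: $48,000 | Bergstrom: $143,600 | Okafor: $77,300 | Vance: $198,800 | Ibarra: $73,400

Totals — days 1,091, profit-interest units 49.
Composite weights (35% days + 65% profit-interest units): Dube 0.0888; Bergstrom 0.2654; Okafor 0.1429; Vance 0.3673; Ibarra 0.1356.
Proportional shares: Dube 48,040.48; Bergstrom 143,592.06; Okafor 77,333.40; Vance 198,758.27; Ibarra 73,375.79.
Rounded to nearest $100: Dube $48,000; Bergstrom $143,600; Okafor $77,300; Vance $198,800; Ibarra $73,400. Sum = $541,100.
Rounded total matches; no reconciliation needed.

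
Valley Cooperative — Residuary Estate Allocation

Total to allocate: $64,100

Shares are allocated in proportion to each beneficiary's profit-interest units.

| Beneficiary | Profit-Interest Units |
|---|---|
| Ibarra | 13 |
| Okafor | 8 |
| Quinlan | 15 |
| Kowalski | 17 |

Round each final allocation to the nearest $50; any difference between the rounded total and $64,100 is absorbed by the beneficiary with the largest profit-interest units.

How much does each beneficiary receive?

Ibarra: $15,700 | Okafor: $9,700 | Quinlan: $18,150 | Kowalski: $20,550

Profit-interest units total: 13 + 8 + 15 + 17 = 53.
Pro-rata amounts: Ibarra 15,722.64; Okafor 9,675.47; Quinlan 18,141.51; Kowalski 20,560.38.
Rounded to nearest $50: Ibarra $15,700; Okafor $9,700; Quinlan $18,150; Kowalski $20,550. Sum = $64,100.
Sum already equals the total — no adjustment.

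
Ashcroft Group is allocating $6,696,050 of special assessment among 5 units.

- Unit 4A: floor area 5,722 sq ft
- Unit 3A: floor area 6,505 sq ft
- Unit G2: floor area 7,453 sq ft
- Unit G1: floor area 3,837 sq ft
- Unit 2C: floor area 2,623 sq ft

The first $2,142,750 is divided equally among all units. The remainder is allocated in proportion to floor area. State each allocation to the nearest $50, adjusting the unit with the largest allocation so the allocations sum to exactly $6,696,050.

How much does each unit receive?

Unit 4A: $1,425,250 | Unit 3A: $1,561,650 | Unit G2: $1,726,800 | Unit G1: $1,096,900 | Unit 2C: $885,450

$2,142,750 shared equally gives $428,550 per unit.
Remainder $4,553,300 by floor area (total 26,140): Unit 4A 996,709.36 → $996,700; Unit 3A 1,133,099.33 → $1,133,100; Unit G2 1,298,230.49 → $1,298,250; Unit G1 668,363.13 → $668,350; Unit 2C 456,897.70 → $456,900.
Totals: Unit 4A $428,550 + $996,700 = $1,425,250; Unit 3A $428,550 + $1,133,100 = $1,561,650; Unit G2 $428,550 + $1,298,250 = $1,726,800; Unit G1 $428,550 + $668,350 = $1,096,900; Unit 2C $428,550 + $456,900 = $885,450.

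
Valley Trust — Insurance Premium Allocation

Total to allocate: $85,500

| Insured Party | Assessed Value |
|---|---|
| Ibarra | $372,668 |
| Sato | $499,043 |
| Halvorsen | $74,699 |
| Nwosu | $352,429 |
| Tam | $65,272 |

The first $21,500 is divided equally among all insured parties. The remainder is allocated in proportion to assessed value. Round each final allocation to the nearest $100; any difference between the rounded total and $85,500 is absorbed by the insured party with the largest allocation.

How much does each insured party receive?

First tranche $21,500 split equally: $4,300 each.
Remainder $64,000 by assessed value (total 1,364,111): Ibarra 17,484.47 → $17,500; Sato 23,413.60 → $23,400; Halvorsen 3,504.65 → $3,500; Nwosu 16,534.91 → $16,500; Tam 3,062.37 → $3,100.
Totals: Ibarra $4,300 + $17,500 = $21,800; Sato $4,300 + $23,400 = $27,700; Halvorsen $4,300 + $3,500 = $7,800; Nwosu $4,300 + $16,500 = $20,800; Tam $4,300 + $3,100 = $7,400.

Ibarra: $21,800; Sato: $27,700; Halvorsen: $7,800; Nwosu: $20,800; Tam: $7,400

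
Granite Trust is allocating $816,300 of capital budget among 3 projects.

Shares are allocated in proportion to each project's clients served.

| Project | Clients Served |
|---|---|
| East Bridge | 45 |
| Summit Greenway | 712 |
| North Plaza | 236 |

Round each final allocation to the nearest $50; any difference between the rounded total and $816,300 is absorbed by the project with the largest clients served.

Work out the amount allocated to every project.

East Bridge: $37,000; Summit Greenway: $585,300; North Plaza: $194,000

Clients served total: 45 + 712 + 236 = 993.
Pro-rata amounts: East Bridge 36,992.45; Summit Greenway 585,302.72; North Plaza 194,004.83.
Rounded to nearest $50: East Bridge $37,000; Summit Greenway $585,300; North Plaza $194,000. Sum = $816,300.
No rounding difference to absorb.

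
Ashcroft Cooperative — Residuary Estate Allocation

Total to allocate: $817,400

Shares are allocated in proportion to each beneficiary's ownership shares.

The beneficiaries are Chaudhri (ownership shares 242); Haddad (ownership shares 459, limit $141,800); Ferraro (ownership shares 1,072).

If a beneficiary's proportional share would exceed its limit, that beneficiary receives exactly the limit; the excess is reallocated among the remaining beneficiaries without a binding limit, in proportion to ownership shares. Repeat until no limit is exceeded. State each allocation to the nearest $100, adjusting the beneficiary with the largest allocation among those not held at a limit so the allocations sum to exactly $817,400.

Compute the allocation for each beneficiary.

Sum of ownership shares: 1,773.
Unconstrained shares: Chaudhri 111,568.42; Haddad 211,611.17; Ferraro 494,220.42.
Held at cap: Haddad ($141,800); balance $675,600 reallocated over remaining ownership shares 1,314.
Shares after redistribution: Chaudhri 124,425.57 → $124,400; Ferraro 551,174.43 → $551,200.

Chaudhri: $124,400; Haddad: $141,800; Ferraro: $551,200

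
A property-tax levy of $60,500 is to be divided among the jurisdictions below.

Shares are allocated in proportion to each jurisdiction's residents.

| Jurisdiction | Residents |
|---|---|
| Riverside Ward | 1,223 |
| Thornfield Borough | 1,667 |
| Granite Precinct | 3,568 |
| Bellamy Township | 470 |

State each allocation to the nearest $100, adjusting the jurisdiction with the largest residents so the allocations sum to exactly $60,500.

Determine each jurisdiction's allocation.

Combined residents = 6,928.
Proportional shares: Riverside Ward 1,223/6,928 × $60,500 = 10,680.07; Thornfield Borough 1,667/6,928 × $60,500 = 14,557.38; Granite Precinct 3,568/6,928 × $60,500 = 31,158.20; Bellamy Township 470/6,928 × $60,500 = 4,104.36.
Rounded to nearest $100: Riverside Ward $10,700; Thornfield Borough $14,600; Granite Precinct $31,200; Bellamy Township $4,100. Sum = $60,600.
Difference $60,500 − $60,600 = −$100 applied to largest residents (Granite Precinct): Granite Precinct becomes $31,100.

Riverside Ward: $10,700 · Thornfield Borough: $14,600 · Granite Precinct: $31,100 · Bellamy Township: $4,100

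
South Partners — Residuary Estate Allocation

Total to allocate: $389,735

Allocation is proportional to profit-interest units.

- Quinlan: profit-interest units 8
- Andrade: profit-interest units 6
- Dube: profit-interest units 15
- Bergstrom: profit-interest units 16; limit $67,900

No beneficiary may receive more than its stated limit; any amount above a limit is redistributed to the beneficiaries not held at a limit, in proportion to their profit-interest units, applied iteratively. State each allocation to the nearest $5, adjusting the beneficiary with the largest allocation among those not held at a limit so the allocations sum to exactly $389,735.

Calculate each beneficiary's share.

Quinlan: $88,780 · Andrade: $66,585 · Dube: $166,470 · Bergstrom: $67,900

Profit-interest units total: 45.
Proportional shares (ignoring caps): Quinlan 69,286.22; Andrade 51,964.67; Dube 129,911.67; Bergstrom 138,572.44.
Cap binds for Bergstrom ($67,900); balance $321,835 reallocated over remaining profit-interest units 29.
Shares after redistribution: Quinlan 88,782.07 → $88,780; Andrade 66,586.55 → $66,585; Dube 166,466.38 → $166,465.
Rounding difference +$5 applied to Dube → $166,470.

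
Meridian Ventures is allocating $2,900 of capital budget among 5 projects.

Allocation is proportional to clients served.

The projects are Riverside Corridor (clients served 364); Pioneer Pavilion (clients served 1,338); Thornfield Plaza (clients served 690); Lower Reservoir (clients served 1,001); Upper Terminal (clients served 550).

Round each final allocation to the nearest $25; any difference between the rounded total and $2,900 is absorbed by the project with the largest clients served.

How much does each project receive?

Sum of clients served: 364 + 1,338 + 690 + 1,001 + 550 = 3,943.
Pro-rata amounts: Riverside Corridor 267.71; Pioneer Pavilion 984.07; Thornfield Plaza 507.48; Lower Reservoir 736.22; Upper Terminal 404.51.
Rounded to nearest $25: Riverside Corridor $275; Pioneer Pavilion $975; Thornfield Plaza $500; Lower Reservoir $725; Upper Terminal $400. Sum = $2,875.
Difference $2,900 − $2,875 = +$25 applied to largest clients served (Pioneer Pavilion): Pioneer Pavilion becomes $1,000.

Riverside Corridor: $275; Pioneer Pavilion: $1,000; Thornfield Plaza: $500; Lower Reservoir: $725; Upper Terminal: $400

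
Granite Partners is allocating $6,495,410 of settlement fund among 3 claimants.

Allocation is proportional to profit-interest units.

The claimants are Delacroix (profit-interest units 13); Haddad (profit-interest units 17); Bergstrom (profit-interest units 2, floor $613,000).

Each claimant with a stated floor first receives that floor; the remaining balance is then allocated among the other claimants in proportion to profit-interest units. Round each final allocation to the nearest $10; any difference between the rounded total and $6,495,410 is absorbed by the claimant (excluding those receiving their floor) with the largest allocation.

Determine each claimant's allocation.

Minimums first: Bergstrom $613,000. Balance $5,882,410.
Balance split over remaining profit-interest units 30: Delacroix 2,549,044.33 → $2,549,040; Haddad 3,333,365.67 → $3,333,370.

Delacroix: $2,549,040 | Haddad: $3,333,370 | Bergstrom: $613,000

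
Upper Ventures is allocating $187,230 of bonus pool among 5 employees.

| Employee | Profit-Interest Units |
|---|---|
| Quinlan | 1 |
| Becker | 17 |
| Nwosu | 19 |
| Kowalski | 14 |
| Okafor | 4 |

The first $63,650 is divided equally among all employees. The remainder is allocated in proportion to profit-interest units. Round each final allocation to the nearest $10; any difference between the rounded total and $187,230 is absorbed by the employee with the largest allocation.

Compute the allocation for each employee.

Quinlan: $14,980 | Becker: $50,930 | Nwosu: $55,410 | Kowalski: $44,190 | Okafor: $21,720

Equal tier: $63,650 ÷ 5 = $12,730 apiece.
Remainder $123,580 by profit-interest units (total 55): Quinlan 2,246.91 → $2,250; Becker 38,197.45 → $38,200; Nwosu 42,691.27 → $42,690; Kowalski 31,456.73 → $31,460; Okafor 8,987.64 → $8,990.
Rounding difference −$10 on remainder applied to Nwosu.
Totals: Quinlan $12,730 + $2,250 = $14,980; Becker $12,730 + $38,200 = $50,930; Nwosu $12,730 + $42,680 = $55,410; Kowalski $12,730 + $31,460 = $44,190; Okafor $12,730 + $8,990 = $21,720.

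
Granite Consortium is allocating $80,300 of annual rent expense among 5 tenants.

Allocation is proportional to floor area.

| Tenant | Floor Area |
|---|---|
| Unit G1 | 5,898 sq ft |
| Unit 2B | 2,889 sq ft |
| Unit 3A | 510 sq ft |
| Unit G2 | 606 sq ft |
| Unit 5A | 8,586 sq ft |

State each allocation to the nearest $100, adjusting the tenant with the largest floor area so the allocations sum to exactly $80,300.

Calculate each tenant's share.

Unit G1: $25,600 · Unit 2B: $12,500 · Unit 3A: $2,200 · Unit G2: $2,600 · Unit 5A: $37,400

Sum of floor area: 18,489.
Unrounded shares: Unit G1 5,898/18,489 × $80,300 = 25,615.74; Unit 2B 2,889/18,489 × $80,300 = 12,547.28; Unit 3A 510/18,489 × $80,300 = 2,214.99; Unit G2 606/18,489 × $80,300 = 2,631.93; Unit 5A 8,586/18,489 × $80,300 = 37,290.05.
At nearest $100: Unit G1 $25,600; Unit 2B $12,500; Unit 3A $2,200; Unit G2 $2,600; Unit 5A $37,300. Sum = $80,200.
Difference $80,300 − $80,200 = +$100 applied to largest floor area (Unit 5A): Unit 5A becomes $37,400.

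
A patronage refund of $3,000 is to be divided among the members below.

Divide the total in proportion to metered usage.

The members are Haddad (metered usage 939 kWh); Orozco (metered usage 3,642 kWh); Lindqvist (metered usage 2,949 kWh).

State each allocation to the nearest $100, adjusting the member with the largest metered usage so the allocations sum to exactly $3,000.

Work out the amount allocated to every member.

Sum of metered usage: 7,530.
Unrounded shares: Haddad 939/7,530 × $3,000 = 374.10; Orozco 3,642/7,530 × $3,000 = 1,451.00; Lindqvist 2,949/7,530 × $3,000 = 1,174.90.
After rounding ($100): Haddad $400; Orozco $1,500; Lindqvist $1,200. Sum = $3,100.
Difference $3,000 − $3,100 = −$100 applied to largest metered usage (Orozco): Orozco becomes $1,400.

Haddad: $400 | Orozco: $1,400 | Lindqvist: $1,200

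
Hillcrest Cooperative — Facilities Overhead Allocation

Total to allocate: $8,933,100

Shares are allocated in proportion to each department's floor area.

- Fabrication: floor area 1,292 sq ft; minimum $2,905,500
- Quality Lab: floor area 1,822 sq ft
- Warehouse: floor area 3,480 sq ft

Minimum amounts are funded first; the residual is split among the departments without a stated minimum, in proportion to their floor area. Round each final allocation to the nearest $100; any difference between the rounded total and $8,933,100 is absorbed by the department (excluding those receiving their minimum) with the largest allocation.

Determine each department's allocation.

Fund the minimums — Fabrication $2,905,500. Remaining pool $6,027,600.
Remaining pool split over remaining floor area 5,302: Quality Lab 2,071,348.02 → $2,071,300; Warehouse 3,956,251.98 → $3,956,300.

Fabrication: $2,905,500 · Quality Lab: $2,071,300 · Warehouse: $3,956,300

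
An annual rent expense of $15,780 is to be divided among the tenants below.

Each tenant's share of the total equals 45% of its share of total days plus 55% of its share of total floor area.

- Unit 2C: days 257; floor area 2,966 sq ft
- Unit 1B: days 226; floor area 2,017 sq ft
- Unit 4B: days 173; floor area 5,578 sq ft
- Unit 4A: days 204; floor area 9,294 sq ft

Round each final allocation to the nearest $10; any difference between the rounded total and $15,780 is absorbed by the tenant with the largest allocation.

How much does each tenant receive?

Totals — days 860, floor area 19,855.
Composite weights (45% days + 55% floor area): Unit 2C 0.2166; Unit 1B 0.1741; Unit 4B 0.2450; Unit 4A 0.3642.
Proportional shares: Unit 2C 3,418.54; Unit 1B 2,747.75; Unit 4B 3,866.71; Unit 4A 5,747.01.
After rounding ($10): Unit 2C $3,420; Unit 1B $2,750; Unit 4B $3,870; Unit 4A $5,750. Sum = $15,790.
Difference $15,780 − $15,790 = −$10 applied to largest allocation (Unit 4A): Unit 4A becomes $5,740.

Unit 2C: $3,420 · Unit 1B: $2,750 · Unit 4B: $3,870 · Unit 4A: $5,740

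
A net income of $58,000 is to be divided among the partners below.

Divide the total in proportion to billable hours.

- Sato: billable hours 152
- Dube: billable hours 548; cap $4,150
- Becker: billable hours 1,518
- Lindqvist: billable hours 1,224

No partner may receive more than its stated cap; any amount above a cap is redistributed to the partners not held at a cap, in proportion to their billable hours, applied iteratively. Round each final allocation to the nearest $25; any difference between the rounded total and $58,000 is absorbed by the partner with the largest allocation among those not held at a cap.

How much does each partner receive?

Total billable hours = 3,442.
Pro-rata shares before constraints: Sato 2,561.30; Dube 9,234.17; Becker 25,579.31; Lindqvist 20,625.22.
Capped: Dube ($4,150); remaining pool $53,850 reallocated over remaining billable hours 2,894.
Redistributed shares: Sato 2,828.33 → $2,825; Becker 28,246.13 → $28,250; Lindqvist 22,775.54 → $22,775.

Sato: $2,825 · Dube: $4,150 · Becker: $28,250 · Lindqvist: $22,775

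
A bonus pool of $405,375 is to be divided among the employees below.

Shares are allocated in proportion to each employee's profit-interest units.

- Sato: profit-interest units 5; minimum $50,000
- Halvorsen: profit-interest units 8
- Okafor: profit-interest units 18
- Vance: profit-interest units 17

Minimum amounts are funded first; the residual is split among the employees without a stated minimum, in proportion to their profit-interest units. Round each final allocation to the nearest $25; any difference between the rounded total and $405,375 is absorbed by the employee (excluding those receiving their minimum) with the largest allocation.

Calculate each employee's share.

Minimums first: Sato $50,000. Remaining pool $355,375.
Remaining pool split over remaining profit-interest units 43: Halvorsen 66,116.28 → $66,125; Okafor 148,761.63 → $148,750; Vance 140,497.09 → $140,500.

Sato: $50,000; Halvorsen: $66,125; Okafor: $148,750; Vance: $140,500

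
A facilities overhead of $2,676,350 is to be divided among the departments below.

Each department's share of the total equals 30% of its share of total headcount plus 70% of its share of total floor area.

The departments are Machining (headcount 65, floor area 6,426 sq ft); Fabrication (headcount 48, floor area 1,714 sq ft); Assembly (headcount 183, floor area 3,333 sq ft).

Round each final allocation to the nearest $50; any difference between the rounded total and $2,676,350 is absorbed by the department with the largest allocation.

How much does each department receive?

Machining: $1,225,600 | Fabrication: $410,100 | Assembly: $1,040,650

Headcount total 296; floor area total 11,473.
Blended shares (30% headcount + 70% floor area): Machining 0.4579; Fabrication 0.1532; Assembly 0.3888.
Raw shares: Machining 1,225,625.68; Fabrication 410,082.68; Assembly 1,040,641.63.
At nearest $50: Machining $1,225,650; Fabrication $410,100; Assembly $1,040,650. Sum = $2,676,400.
Difference $2,676,350 − $2,676,400 = −$50 applied to largest allocation (Machining): Machining becomes $1,225,600.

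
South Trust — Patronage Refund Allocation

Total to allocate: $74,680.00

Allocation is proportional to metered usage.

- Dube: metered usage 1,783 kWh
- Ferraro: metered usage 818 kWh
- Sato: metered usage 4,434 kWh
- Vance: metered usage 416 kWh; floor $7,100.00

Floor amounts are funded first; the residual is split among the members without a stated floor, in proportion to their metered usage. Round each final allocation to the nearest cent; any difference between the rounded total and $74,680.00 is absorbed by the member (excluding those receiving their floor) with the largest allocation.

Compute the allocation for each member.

Dube: $17,127.95 · Ferraro: $7,857.92 · Sato: $42,594.13 · Vance: $7,100.00

Minimums first: Vance $7,100.00. Remaining pool $67,580.00.
Remaining pool split over remaining metered usage 7,035: Dube 17,127.9517 → $17,127.95; Ferraro 7,857.9161 → $7,857.92; Sato 42,594.1322 → $42,594.13.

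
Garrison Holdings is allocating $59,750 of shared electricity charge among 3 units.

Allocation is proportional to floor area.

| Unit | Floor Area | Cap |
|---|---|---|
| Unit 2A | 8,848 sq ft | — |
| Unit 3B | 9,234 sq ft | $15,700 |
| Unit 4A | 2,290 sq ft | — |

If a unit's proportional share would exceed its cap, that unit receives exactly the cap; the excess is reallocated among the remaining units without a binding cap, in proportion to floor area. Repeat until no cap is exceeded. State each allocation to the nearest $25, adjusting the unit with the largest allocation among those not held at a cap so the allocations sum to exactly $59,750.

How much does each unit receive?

Combined floor area = 20,372.
Proportional shares (ignoring caps): Unit 2A 25,950.72; Unit 3B 27,082.83; Unit 4A 6,716.45.
Held at cap: Unit 3B ($15,700); remaining pool $44,050 reallocated over remaining floor area 11,138.
Redistributed shares: Unit 2A 34,993.21 → $35,000; Unit 4A 9,056.79 → $9,050.

Unit 2A: $35,000 · Unit 3B: $15,700 · Unit 4A: $9,050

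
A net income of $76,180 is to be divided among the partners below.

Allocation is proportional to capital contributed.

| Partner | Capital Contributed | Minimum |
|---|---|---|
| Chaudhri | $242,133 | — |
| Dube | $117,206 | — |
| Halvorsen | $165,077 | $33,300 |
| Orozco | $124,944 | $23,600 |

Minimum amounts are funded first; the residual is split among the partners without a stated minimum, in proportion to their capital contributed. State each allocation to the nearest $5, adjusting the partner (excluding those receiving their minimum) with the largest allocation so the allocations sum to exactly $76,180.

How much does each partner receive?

Chaudhri: $12,990 | Dube: $6,290 | Halvorsen: $33,300 | Orozco: $23,600

Fund the minimums — Halvorsen $33,300; Orozco $23,600. Remaining pool $19,280.
Remaining pool split over remaining capital contributed 359,339: Chaudhri 12,991.42 → $12,990; Dube 6,288.58 → $6,290.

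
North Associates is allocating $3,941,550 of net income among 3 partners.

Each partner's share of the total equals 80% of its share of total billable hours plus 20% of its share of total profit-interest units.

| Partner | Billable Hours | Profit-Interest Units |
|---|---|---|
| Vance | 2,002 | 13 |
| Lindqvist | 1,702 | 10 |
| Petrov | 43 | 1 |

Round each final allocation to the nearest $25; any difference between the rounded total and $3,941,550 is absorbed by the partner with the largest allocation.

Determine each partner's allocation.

Totals — billable hours 3,747, profit-interest units 24.
Combined weights (80% billable hours + 20% profit-interest units): Vance 0.5358; Lindqvist 0.4467; Petrov 0.0175.
Proportional shares: Vance 2,111,758.78; Lindqvist 1,760,758.87; Petrov 69,032.35.
At nearest $25: Vance $2,111,750; Lindqvist $1,760,750; Petrov $69,025. Sum = $3,941,525.
Difference $3,941,550 − $3,941,525 = +$25 applied to largest allocation (Vance): Vance becomes $2,111,775.

Vance: $2,111,775 · Lindqvist: $1,760,750 · Petrov: $69,025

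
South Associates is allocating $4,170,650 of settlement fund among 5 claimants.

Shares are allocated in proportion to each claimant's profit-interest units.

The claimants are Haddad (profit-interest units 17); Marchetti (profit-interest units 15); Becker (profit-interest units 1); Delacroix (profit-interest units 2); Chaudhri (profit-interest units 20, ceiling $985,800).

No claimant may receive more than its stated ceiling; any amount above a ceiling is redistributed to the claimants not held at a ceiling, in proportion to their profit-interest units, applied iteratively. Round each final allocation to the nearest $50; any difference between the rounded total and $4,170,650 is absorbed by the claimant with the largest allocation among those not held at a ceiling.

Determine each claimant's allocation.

Haddad: $1,546,900 · Marchetti: $1,364,950 · Becker: $91,000 · Delacroix: $182,000 · Chaudhri: $985,800

Combined profit-interest units = 55.
Pro-rata shares before constraints: Haddad 1,289,110.00; Marchetti 1,137,450.00; Becker 75,830.00; Delacroix 151,660.00; Chaudhri 1,516,600.00.
Held at cap: Chaudhri ($985,800); remaining pool $3,184,850 reallocated over remaining profit-interest units 35.
Redistributed shares: Haddad 1,546,927.14 → $1,546,950; Marchetti 1,364,935.71 → $1,364,950; Becker 90,995.71 → $91,000; Delacroix 181,991.43 → $182,000.
Rounding difference −$50 applied to Haddad → $1,546,900.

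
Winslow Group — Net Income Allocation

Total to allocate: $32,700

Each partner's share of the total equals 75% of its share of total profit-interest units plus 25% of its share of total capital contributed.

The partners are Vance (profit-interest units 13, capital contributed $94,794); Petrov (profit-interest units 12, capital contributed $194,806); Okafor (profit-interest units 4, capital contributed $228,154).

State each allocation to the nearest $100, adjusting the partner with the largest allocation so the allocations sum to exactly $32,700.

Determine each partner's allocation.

Vance: $12,500; Petrov: $13,200; Okafor: $7,000

Totals — profit-interest units 29, capital contributed 517,754.
Blended shares (75% profit-interest units + 25% capital contributed): Vance 0.3820; Petrov 0.4044; Okafor 0.2136.
Pro-rata amounts: Vance 12,490.70; Petrov 13,224.14; Okafor 6,985.16.
At nearest $100: Vance $12,500; Petrov $13,200; Okafor $7,000. Sum = $32,700.
No rounding difference to absorb.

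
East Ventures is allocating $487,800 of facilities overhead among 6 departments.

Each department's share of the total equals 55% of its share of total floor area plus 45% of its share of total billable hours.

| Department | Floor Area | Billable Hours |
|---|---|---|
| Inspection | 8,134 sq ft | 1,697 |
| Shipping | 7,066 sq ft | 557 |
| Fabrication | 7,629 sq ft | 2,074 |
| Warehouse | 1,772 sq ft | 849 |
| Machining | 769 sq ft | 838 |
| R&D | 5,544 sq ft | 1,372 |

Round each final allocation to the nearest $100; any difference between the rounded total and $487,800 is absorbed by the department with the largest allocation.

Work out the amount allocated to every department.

Floor area total 30,914; billable hours total 7,387.
Blended shares (55% floor area + 45% billable hours): Inspection 0.2481; Shipping 0.1596; Fabrication 0.2621; Warehouse 0.0832; Machining 0.0647; R&D 0.1822.
Raw shares: Inspection 121,019.24; Shipping 77,874.59; Fabrication 127,839.38; Warehouse 40,607.11; Machining 31,575.61; R&D 88,884.08.
At nearest $100: Inspection $121,000; Shipping $77,900; Fabrication $127,800; Warehouse $40,600; Machining $31,600; R&D $88,900. Sum = $487,800.
Sum already equals the total — no adjustment.

Inspection: $121,000 · Shipping: $77,900 · Fabrication: $127,800 · Warehouse: $40,600 · Machining: $31,600 · R&D: $88,900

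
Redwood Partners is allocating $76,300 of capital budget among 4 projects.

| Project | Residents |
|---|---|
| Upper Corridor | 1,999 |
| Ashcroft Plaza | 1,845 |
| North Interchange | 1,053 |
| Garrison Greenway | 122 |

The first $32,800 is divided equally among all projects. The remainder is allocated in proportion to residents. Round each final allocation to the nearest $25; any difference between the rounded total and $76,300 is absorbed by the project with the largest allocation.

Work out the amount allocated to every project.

$32,800 shared equally gives $8,200 per project.
Remainder $43,500 by residents (total 5,019): Upper Corridor 17,325.46 → $17,325; Ashcroft Plaza 15,990.74 → $16,000; North Interchange 9,126.42 → $9,125; Garrison Greenway 1,057.38 → $1,050.
Totals: Upper Corridor $8,200 + $17,325 = $25,525; Ashcroft Plaza $8,200 + $16,000 = $24,200; North Interchange $8,200 + $9,125 = $17,325; Garrison Greenway $8,200 + $1,050 = $9,250.

Upper Corridor: $25,525 · Ashcroft Plaza: $24,200 · North Interchange: $17,325 · Garrison Greenway: $9,250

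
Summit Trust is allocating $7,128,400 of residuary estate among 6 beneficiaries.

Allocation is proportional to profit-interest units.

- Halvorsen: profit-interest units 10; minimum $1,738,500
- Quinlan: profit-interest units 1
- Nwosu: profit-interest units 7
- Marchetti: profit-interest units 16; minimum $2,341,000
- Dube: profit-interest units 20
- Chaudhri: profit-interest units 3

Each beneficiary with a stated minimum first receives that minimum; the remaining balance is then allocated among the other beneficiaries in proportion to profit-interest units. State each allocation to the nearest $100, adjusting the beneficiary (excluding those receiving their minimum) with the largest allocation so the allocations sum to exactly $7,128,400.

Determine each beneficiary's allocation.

Halvorsen: $1,738,500 · Quinlan: $98,400 · Nwosu: $688,500 · Marchetti: $2,341,000 · Dube: $1,966,900 · Chaudhri: $295,100

Guaranteed amounts: Halvorsen $1,738,500; Marchetti $2,341,000. Balance $3,048,900.
Balance split over remaining profit-interest units 31: Quinlan 98,351.61 → $98,400; Nwosu 688,461.29 → $688,500; Dube 1,967,032.26 → $1,967,000; Chaudhri 295,054.84 → $295,100.
Rounding difference −$100 applied to Dube → $1,966,900.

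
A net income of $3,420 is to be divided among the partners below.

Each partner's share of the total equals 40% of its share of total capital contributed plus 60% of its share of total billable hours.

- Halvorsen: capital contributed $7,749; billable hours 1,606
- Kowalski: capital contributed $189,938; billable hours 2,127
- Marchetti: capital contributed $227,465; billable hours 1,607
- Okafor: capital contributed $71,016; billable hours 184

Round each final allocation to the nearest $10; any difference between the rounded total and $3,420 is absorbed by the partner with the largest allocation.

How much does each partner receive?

Capital contributed total 496,168; billable hours total 5,524.
Combined weights (40% capital contributed + 60% billable hours): Halvorsen 0.1807; Kowalski 0.3842; Marchetti 0.3579; Okafor 0.0772.
Proportional shares: Halvorsen 617.95; Kowalski 1,313.80; Marchetti 1,224.10; Okafor 264.15.
After rounding ($10): Halvorsen $620; Kowalski $1,310; Marchetti $1,220; Okafor $260. Sum = $3,410.
Difference $3,420 − $3,410 = +$10 applied to largest allocation (Kowalski): Kowalski becomes $1,320.

Halvorsen: $620 · Kowalski: $1,320 · Marchetti: $1,220 · Okafor: $260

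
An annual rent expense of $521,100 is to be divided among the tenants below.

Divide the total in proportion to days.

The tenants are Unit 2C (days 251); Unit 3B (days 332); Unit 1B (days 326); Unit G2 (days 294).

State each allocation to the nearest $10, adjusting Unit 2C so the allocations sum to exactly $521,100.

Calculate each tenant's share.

Sum of days: 1,203.
Unrounded shares: Unit 2C 251/1,203 × $521,100 = 108,724.94; Unit 3B 332/1,203 × $521,100 = 143,811.47; Unit 1B 326/1,203 × $521,100 = 141,212.47; Unit G2 294/1,203 × $521,100 = 127,351.12.
At nearest $10: Unit 2C $108,720; Unit 3B $143,810; Unit 1B $141,210; Unit G2 $127,350. Sum = $521,090.
Difference $521,100 − $521,090 = +$10 applied to Unit 2C: Unit 2C becomes $108,730.

Unit 2C: $108,730 | Unit 3B: $143,810 | Unit 1B: $141,210 | Unit G2: $127,350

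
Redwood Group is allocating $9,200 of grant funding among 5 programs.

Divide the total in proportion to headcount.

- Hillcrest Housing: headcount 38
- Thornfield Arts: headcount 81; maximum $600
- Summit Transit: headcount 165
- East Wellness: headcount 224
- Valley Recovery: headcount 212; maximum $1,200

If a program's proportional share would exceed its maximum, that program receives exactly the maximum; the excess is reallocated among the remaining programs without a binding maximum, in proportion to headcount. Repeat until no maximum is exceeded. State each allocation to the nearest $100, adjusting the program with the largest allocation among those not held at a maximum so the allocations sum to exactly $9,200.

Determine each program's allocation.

Hillcrest Housing: $700 · Thornfield Arts: $600 · Summit Transit: $2,900 · East Wellness: $3,800 · Valley Recovery: $1,200

Sum of headcount: 720.
Pro-rata shares before constraints: Hillcrest Housing 485.56; Thornfield Arts 1,035.00; Summit Transit 2,108.33; East Wellness 2,862.22; Valley Recovery 2,708.89.
Capped: Thornfield Arts ($600), Valley Recovery ($1,200); residual $7,400 reallocated over remaining headcount 427.
Shares after redistribution: Hillcrest Housing 658.55 → $700; Summit Transit 2,859.48 → $2,900; East Wellness 3,881.97 → $3,900.
Rounding difference −$100 applied to East Wellness → $3,800.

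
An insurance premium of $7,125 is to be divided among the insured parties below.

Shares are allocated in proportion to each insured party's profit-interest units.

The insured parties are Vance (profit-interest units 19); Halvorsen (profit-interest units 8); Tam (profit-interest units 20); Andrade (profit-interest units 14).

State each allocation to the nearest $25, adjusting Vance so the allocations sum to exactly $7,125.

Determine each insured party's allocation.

Total profit-interest units = 61.
Pro-rata amounts: Vance 19/61 × $7,125 = 2,219.26; Halvorsen 8/61 × $7,125 = 934.43; Tam 20/61 × $7,125 = 2,336.07; Andrade 14/61 × $7,125 = 1,635.25.
Rounded to nearest $25: Vance $2,225; Halvorsen $925; Tam $2,325; Andrade $1,625. Sum = $7,100.
Difference $7,125 − $7,100 = +$25 applied to Vance: Vance becomes $2,250.

Vance: $2,250; Halvorsen: $925; Tam: $2,325; Andrade: $1,625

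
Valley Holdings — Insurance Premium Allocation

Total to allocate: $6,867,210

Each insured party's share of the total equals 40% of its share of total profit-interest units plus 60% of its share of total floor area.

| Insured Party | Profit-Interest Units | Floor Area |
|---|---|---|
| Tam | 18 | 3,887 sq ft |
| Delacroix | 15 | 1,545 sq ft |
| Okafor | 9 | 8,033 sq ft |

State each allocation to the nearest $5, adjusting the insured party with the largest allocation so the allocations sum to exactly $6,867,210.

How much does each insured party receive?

Profit-interest units total 42; floor area total 13,465.
Blended shares (40% profit-interest units + 60% floor area): Tam 0.3446; Delacroix 0.2117; Okafor 0.4437.
Pro-rata amounts: Tam 2,366,668.39; Delacroix 1,453,804.13; Okafor 3,046,737.48.
After rounding ($5): Tam $2,366,670; Delacroix $1,453,805; Okafor $3,046,735. Sum = $6,867,210.
Sum already equals the total — no adjustment.

Tam: $2,366,670; Delacroix: $1,453,805; Okafor: $3,046,735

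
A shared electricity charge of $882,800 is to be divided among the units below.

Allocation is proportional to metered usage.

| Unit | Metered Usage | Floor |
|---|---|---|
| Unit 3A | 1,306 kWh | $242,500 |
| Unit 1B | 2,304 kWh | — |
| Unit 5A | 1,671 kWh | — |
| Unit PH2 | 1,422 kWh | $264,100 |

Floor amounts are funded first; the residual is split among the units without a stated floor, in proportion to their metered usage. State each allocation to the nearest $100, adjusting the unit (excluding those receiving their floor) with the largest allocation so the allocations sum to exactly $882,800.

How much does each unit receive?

Fund the minimums — Unit 3A $242,500; Unit PH2 $264,100. Residual $376,200.
Residual split over remaining metered usage 3,975: Unit 1B 218,054.04 → $218,100; Unit 5A 158,145.96 → $158,100.

Unit 3A: $242,500 | Unit 1B: $218,100 | Unit 5A: $158,100 | Unit PH2: $264,100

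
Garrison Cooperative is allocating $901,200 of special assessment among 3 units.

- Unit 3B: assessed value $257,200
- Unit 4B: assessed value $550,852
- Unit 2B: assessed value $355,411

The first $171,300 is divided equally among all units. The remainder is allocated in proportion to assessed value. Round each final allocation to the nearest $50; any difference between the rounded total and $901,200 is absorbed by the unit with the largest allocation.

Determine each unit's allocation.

First tranche $171,300 split equally: $57,100 each.
Remainder $729,900 by assessed value (total 1,163,463): Unit 3B 161,354.75 → $161,350; Unit 4B 345,577.71 → $345,600; Unit 2B 222,967.55 → $222,950.
Totals: Unit 3B $57,100 + $161,350 = $218,450; Unit 4B $57,100 + $345,600 = $402,700; Unit 2B $57,100 + $222,950 = $280,050.

Unit 3B: $218,450 | Unit 4B: $402,700 | Unit 2B: $280,050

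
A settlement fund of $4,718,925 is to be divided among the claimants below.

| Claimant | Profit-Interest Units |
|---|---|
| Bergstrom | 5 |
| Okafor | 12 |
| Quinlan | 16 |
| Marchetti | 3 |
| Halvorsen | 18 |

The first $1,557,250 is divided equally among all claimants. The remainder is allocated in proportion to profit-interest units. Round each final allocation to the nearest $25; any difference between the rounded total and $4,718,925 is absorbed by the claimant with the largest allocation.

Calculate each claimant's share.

Bergstrom: $604,200 | Okafor: $1,014,050 | Quinlan: $1,248,250 | Marchetti: $487,100 | Halvorsen: $1,365,325

First tranche $1,557,250 split equally: $311,450 each.
Remainder $3,161,675 by profit-interest units (total 54): Bergstrom 292,747.69 → $292,750; Okafor 702,594.44 → $702,600; Quinlan 936,792.59 → $936,800; Marchetti 175,648.61 → $175,650; Halvorsen 1,053,891.67 → $1,053,900.
Rounding difference −$25 on remainder applied to Halvorsen.
Totals: Bergstrom $311,450 + $292,750 = $604,200; Okafor $311,450 + $702,600 = $1,014,050; Quinlan $311,450 + $936,800 = $1,248,250; Marchetti $311,450 + $175,650 = $487,100; Halvorsen $311,450 + $1,053,875 = $1,365,325.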